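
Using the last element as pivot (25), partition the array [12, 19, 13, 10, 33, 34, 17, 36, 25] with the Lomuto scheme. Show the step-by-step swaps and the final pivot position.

Lomuto partition with pivot = 25:

Initial array: [12, 19, 13, 10, 33, 34, 17, 36, 25]

arr[0]=12 <= 25: swap with position 0, array becomes [12, 19, 13, 10, 33, 34, 17, 36, 25]
arr[1]=19 <= 25: swap with position 1, array becomes [12, 19, 13, 10, 33, 34, 17, 36, 25]
arr[2]=13 <= 25: swap with position 2, array becomes [12, 19, 13, 10, 33, 34, 17, 36, 25]
arr[3]=10 <= 25: swap with position 3, array becomes [12, 19, 13, 10, 33, 34, 17, 36, 25]
arr[4]=33 > 25: no swap
arr[5]=34 > 25: no swap
arr[6]=17 <= 25: swap with position 4, array becomes [12, 19, 13, 10, 17, 34, 33, 36, 25]
arr[7]=36 > 25: no swap

Place pivot at position 5: [12, 19, 13, 10, 17, 25, 33, 36, 34]
Pivot position: 5

After partitioning with pivot 25, the array becomes [12, 19, 13, 10, 17, 25, 33, 36, 34]. The pivot is placed at index 5. All elements to the left of the pivot are <= 25, and all elements to the right are > 25.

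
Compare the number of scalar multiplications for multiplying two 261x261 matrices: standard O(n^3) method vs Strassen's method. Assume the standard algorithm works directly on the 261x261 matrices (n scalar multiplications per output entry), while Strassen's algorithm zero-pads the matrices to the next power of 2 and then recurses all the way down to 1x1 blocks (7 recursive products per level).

Matrix multiplication for 261x261 matrices:

Strassen's algorithm requires power-of-2 dimensions. Pad 261x261 to 512x512 (next power of 2).

Standard algorithm: 261^3 = 17779581 multiplications
Strassen's algorithm: 7^(log2(512)) = 7^9 = 40353607 multiplications
Difference: 17779581 - 40353607 = -22574026 (Strassen uses MORE here due to padding overhead — for small or just-over-power-of-2 n, padding can outweigh the per-level savings)

Standard: 17779581 multiplications (261^3). Strassen: 40353607 multiplications (7^9, after padding to 512x512). Strassen reduces 8 recursive multiplications to 7 at each level.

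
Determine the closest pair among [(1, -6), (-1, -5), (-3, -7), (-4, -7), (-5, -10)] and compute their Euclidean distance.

Computing all pairwise distances among 5 points:

d((1, -6), (-1, -5)) = 2.2361
d((1, -6), (-3, -7)) = 4.1231
d((1, -6), (-4, -7)) = 5.099
d((1, -6), (-5, -10)) = 7.2111
d((-1, -5), (-3, -7)) = 2.8284
d((-1, -5), (-4, -7)) = 3.6056
d((-1, -5), (-5, -10)) = 6.4031
d((-3, -7), (-4, -7)) = 1.0 <-- minimum
d((-3, -7), (-5, -10)) = 3.6056
d((-4, -7), (-5, -10)) = 3.1623

Closest pair: (-3, -7) and (-4, -7) with distance 1.0

The closest pair is (-3, -7) and (-4, -7) with Euclidean distance 1.0. For 5 points, brute-force pairwise comparison is shown above. For large n, the divide-and-conquer algorithm (sort by x, recurse on halves, check the dividing strip) achieves O(n log n).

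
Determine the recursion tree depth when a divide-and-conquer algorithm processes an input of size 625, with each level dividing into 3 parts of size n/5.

For divide and conquer with division factor 5:

Problem sizes at each level:
Level 0: 625
Level 1: 125
Level 2: 25
Level 3: 5
Level 4: 1

The root is level 0 and the size-1 base case is level 4 (the tree spans levels 0 through 4, i.e. 5 levels counting the root), so the depth is the number of divisions: log_5(625) = 4

The recursion tree depth is log_5(625) = 4. At each level, the problem size is divided by 5, so it takes 4 divisions to reduce to a base case of size 1. The algorithm makes 3 recursive calls at each level.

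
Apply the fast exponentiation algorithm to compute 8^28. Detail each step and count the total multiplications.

Computing 8^28 by squaring (build up from 8^1; each line after the first costs one multiplication):

8^1 = 8
8^2 = (8^1)^2 = 8^2 = 64
8^3 = 8 * 8^2 = 8 * 64 = 512
8^6 = (8^3)^2 = 512^2 = 262144
8^7 = 8 * 8^6 = 8 * 262144 = 2097152
8^14 = (8^7)^2 = 2097152^2 = 4398046511104
8^28 = (8^14)^2 = 4398046511104^2 = 19342813113834066795298816

Result: 19342813113834066795298816
Multiplications needed: 6 (6 lines after 8^1)

8^28 = 19342813113834066795298816. Using exponentiation by squaring, this requires 6 multiplications. The key idea: if the exponent is even, square the half-power; if odd, multiply by the base once.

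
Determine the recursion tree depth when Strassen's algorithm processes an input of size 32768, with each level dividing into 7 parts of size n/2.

For divide and conquer with division factor 2:

Problem sizes at each level:
Level 0: 32768
Level 1: 16384
Level 2: 8192
Level 3: 4096
Level 4: 2048
Level 5: 1024
Level 6: 512
Level 7: 256
Level 8: 128
Level 9: 64
Level 10: 32
Level 11: 16
Level 12: 8
Level 13: 4
Level 14: 2
Level 15: 1

The root is level 0 and the size-1 base case is level 15 (the tree spans levels 0 through 15, i.e. 16 levels counting the root), so the depth is the number of divisions: log_2(32768) = 15

The recursion tree depth is log_2(32768) = 15. At each level, the problem size is divided by 2, so it takes 15 divisions to reduce to a base case of size 1. The algorithm makes 7 recursive calls at each level.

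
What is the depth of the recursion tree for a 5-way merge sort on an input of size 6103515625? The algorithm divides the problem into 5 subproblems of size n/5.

For divide and conquer with division factor 5:

Problem sizes at each level:
Level 0: 6103515625
Level 1: 1220703125
Level 2: 244140625
Level 3: 48828125
Level 4: 9765625
Level 5: 1953125
Level 6: 390625
Level 7: 78125
Level 8: 15625
Level 9: 3125
Level 10: 625
Level 11: 125
Level 12: 25
Level 13: 5
Level 14: 1

The root is level 0 and the size-1 base case is level 14 (the tree spans levels 0 through 14, i.e. 15 levels counting the root), so the depth is the number of divisions: log_5(6103515625) = 14

The recursion tree depth is log_5(6103515625) = 14. At each level, the problem size is divided by 5, so it takes 14 divisions to reduce to a base case of size 1. The algorithm makes 5 recursive calls at each level.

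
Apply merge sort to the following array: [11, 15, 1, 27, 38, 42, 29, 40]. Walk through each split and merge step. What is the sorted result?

Merge sort trace:

Split: [11, 15, 1, 27, 38, 42, 29, 40] -> [11, 15, 1, 27] and [38, 42, 29, 40]
  Split: [11, 15, 1, 27] -> [11, 15] and [1, 27]
    Split: [11, 15] -> [11] and [15]
    Merge: [11] + [15] -> [11, 15]
    Split: [1, 27] -> [1] and [27]
    Merge: [1] + [27] -> [1, 27]
  Merge: [11, 15] + [1, 27] -> [1, 11, 15, 27]
  Split: [38, 42, 29, 40] -> [38, 42] and [29, 40]
    Split: [38, 42] -> [38] and [42]
    Merge: [38] + [42] -> [38, 42]
    Split: [29, 40] -> [29] and [40]
    Merge: [29] + [40] -> [29, 40]
  Merge: [38, 42] + [29, 40] -> [29, 38, 40, 42]
Merge: [1, 11, 15, 27] + [29, 38, 40, 42] -> [1, 11, 15, 27, 29, 38, 40, 42]

Final sorted array: [1, 11, 15, 27, 29, 38, 40, 42]

The merge sort proceeds by recursively splitting the array and merging sorted halves.
After all merges, the sorted array is [1, 11, 15, 27, 29, 38, 40, 42].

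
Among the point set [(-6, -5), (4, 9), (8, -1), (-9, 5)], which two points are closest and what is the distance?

Computing all pairwise distances among 4 points:

d((-6, -5), (4, 9)) = 17.2047
d((-6, -5), (8, -1)) = 14.5602
d((-6, -5), (-9, 5)) = 10.4403 <-- minimum
d((4, 9), (8, -1)) = 10.7703
d((4, 9), (-9, 5)) = 13.6015
d((8, -1), (-9, 5)) = 18.0278

Closest pair: (-6, -5) and (-9, 5) with distance 10.4403

The closest pair is (-6, -5) and (-9, 5) with Euclidean distance 10.4403. For 4 points, brute-force pairwise comparison is shown above. For large n, the divide-and-conquer algorithm (sort by x, recurse on halves, check the dividing strip) achieves O(n log n).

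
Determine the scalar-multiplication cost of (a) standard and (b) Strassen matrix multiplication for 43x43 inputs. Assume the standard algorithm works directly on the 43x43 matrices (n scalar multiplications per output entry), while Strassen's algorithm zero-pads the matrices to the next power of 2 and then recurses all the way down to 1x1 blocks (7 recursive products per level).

Matrix multiplication for 43x43 matrices:

Strassen's algorithm requires power-of-2 dimensions. Pad 43x43 to 64x64 (next power of 2).

Standard algorithm: 43^3 = 79507 multiplications
Strassen's algorithm: 7^(log2(64)) = 7^6 = 117649 multiplications
Difference: 79507 - 117649 = -38142 (Strassen uses MORE here due to padding overhead — for small or just-over-power-of-2 n, padding can outweigh the per-level savings)

Standard: 79507 multiplications (43^3). Strassen: 117649 multiplications (7^6, after padding to 64x64). Strassen reduces 8 recursive multiplications to 7 at each level.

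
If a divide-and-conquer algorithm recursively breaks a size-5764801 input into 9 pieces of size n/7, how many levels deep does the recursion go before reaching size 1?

For divide and conquer with division factor 7:

Problem sizes at each level:
Level 0: 5764801
Level 1: 823543
Level 2: 117649
Level 3: 16807
Level 4: 2401
Level 5: 343
Level 6: 49
Level 7: 7
Level 8: 1

The root is level 0 and the size-1 base case is level 8 (the tree spans levels 0 through 8, i.e. 9 levels counting the root), so the depth is the number of divisions: log_7(5764801) = 8

The recursion tree depth is log_7(5764801) = 8. At each level, the problem size is divided by 7, so it takes 8 divisions to reduce to a base case of size 1. The algorithm makes 9 recursive calls at each level.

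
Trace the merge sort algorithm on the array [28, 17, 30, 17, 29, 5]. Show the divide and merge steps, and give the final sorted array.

Merge sort trace:

Split: [28, 17, 30, 17, 29, 5] -> [28, 17, 30] and [17, 29, 5]
  Split: [28, 17, 30] -> [28] and [17, 30]
    Split: [17, 30] -> [17] and [30]
    Merge: [17] + [30] -> [17, 30]
  Merge: [28] + [17, 30] -> [17, 28, 30]
  Split: [17, 29, 5] -> [17] and [29, 5]
    Split: [29, 5] -> [29] and [5]
    Merge: [29] + [5] -> [5, 29]
  Merge: [17] + [5, 29] -> [5, 17, 29]
Merge: [17, 28, 30] + [5, 17, 29] -> [5, 17, 17, 28, 29, 30]

Final sorted array: [5, 17, 17, 28, 29, 30]

The merge sort proceeds by recursively splitting the array and merging sorted halves.
After all merges, the sorted array is [5, 17, 17, 28, 29, 30].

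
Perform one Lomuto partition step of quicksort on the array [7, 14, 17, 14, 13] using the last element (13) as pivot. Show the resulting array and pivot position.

Lomuto partition with pivot = 13:

Initial array: [7, 14, 17, 14, 13]

arr[0]=7 <= 13: swap with position 0, array becomes [7, 14, 17, 14, 13]
arr[1]=14 > 13: no swap
arr[2]=17 > 13: no swap
arr[3]=14 > 13: no swap

Place pivot at position 1: [7, 13, 17, 14, 14]
Pivot position: 1

After partitioning with pivot 13, the array becomes [7, 13, 17, 14, 14]. The pivot is placed at index 1. All elements to the left of the pivot are <= 13, and all elements to the right are > 13.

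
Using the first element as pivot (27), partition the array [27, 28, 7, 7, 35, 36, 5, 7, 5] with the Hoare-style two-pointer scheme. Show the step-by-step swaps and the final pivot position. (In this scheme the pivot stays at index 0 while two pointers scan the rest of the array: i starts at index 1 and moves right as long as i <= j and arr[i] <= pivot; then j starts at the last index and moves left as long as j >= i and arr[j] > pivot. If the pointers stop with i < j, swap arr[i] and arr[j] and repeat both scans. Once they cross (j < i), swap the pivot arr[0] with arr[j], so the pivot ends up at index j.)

Hoare-style two-pointer partition with pivot = 27:

Initial array: [27, 28, 7, 7, 35, 36, 5, 7, 5]

Pointers start at i = 1, j = 8.
i stops at index 1 (arr[1]=28 > 27), j stops at index 8 (arr[8]=5 <= 27): swap arr[1] and arr[8], array becomes [27, 5, 7, 7, 35, 36, 5, 7, 28]
i stops at index 4 (arr[4]=35 > 27), j stops at index 7 (arr[7]=7 <= 27): swap arr[4] and arr[7], array becomes [27, 5, 7, 7, 7, 36, 5, 35, 28]
i stops at index 5 (arr[5]=36 > 27), j stops at index 6 (arr[6]=5 <= 27): swap arr[5] and arr[6], array becomes [27, 5, 7, 7, 7, 5, 36, 35, 28]
i ends at 6, j ends at 5: the pointers have crossed (j < i), so scanning stops.

Swap pivot arr[0] with arr[5] to place pivot at position 5: [5, 5, 7, 7, 7, 27, 36, 35, 28]
Pivot position: 5

After partitioning with pivot 27, the array becomes [5, 5, 7, 7, 7, 27, 36, 35, 28]. The pivot is placed at index 5. All elements to the left of the pivot are <= 27, and all elements to the right are > 27.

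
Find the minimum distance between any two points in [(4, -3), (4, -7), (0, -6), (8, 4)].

Computing all pairwise distances among 4 points:

d((4, -3), (4, -7)) = 4.0 <-- minimum
d((4, -3), (0, -6)) = 5.0
d((4, -3), (8, 4)) = 8.0623
d((4, -7), (0, -6)) = 4.1231
d((4, -7), (8, 4)) = 11.7047
d((0, -6), (8, 4)) = 12.8062

Closest pair: (4, -3) and (4, -7) with distance 4.0

The closest pair is (4, -3) and (4, -7) with Euclidean distance 4.0. For 4 points, brute-force pairwise comparison is shown above. For large n, the divide-and-conquer algorithm (sort by x, recurse on halves, check the dividing strip) achieves O(n log n).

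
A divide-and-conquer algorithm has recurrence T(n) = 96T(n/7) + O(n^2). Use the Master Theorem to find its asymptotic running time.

Master Theorem for T(n) = 96T(n/7) + O(n^2):

a = 96, b = 7, c = 2
log_b(a) = log_7(96) = 2.3456

Case 1: c = 2 < log_7(96) = 2.3456
T(n) = O(n^(log_7 96))

For T(n) = 96T(n/7) + O(n^2): log_7(96) = 2.3456. This is Case 1 of the Master Theorem (c < log_b(a), work dominated by leaves), giving O(n^(log_7 96)).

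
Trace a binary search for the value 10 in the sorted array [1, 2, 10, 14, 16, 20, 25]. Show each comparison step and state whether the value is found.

Binary search for 10 in [1, 2, 10, 14, 16, 20, 25]:

lo=0, hi=6, mid=3, arr[mid]=14 -> 14 > 10, search left half
lo=0, hi=2, mid=1, arr[mid]=2 -> 2 < 10, search right half
lo=2, hi=2, mid=2, arr[mid]=10 -> Found target at index 2!

Binary search finds 10 at index 2 after 3 comparisons. The search repeatedly halves the search space by comparing with the middle element.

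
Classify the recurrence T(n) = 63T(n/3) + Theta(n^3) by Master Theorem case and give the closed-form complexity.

Master Theorem for T(n) = 63T(n/3) + O(n^3):

a = 63, b = 3, c = 3
log_b(a) = log_3(63) = 3.7712

Case 1: c = 3 < log_3(63) = 3.7712
T(n) = O(n^(log_3 63))

For T(n) = 63T(n/3) + O(n^3): log_3(63) = 3.7712. This is Case 1 of the Master Theorem (c < log_b(a), work dominated by leaves), giving O(n^(log_3 63)).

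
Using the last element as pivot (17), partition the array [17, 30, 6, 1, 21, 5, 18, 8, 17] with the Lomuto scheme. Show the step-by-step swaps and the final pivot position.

Lomuto partition with pivot = 17:

Initial array: [17, 30, 6, 1, 21, 5, 18, 8, 17]

arr[0]=17 <= 17: swap with position 0, array becomes [17, 30, 6, 1, 21, 5, 18, 8, 17]
arr[1]=30 > 17: no swap
arr[2]=6 <= 17: swap with position 1, array becomes [17, 6, 30, 1, 21, 5, 18, 8, 17]
arr[3]=1 <= 17: swap with position 2, array becomes [17, 6, 1, 30, 21, 5, 18, 8, 17]
arr[4]=21 > 17: no swap
arr[5]=5 <= 17: swap with position 3, array becomes [17, 6, 1, 5, 21, 30, 18, 8, 17]
arr[6]=18 > 17: no swap
arr[7]=8 <= 17: swap with position 4, array becomes [17, 6, 1, 5, 8, 30, 18, 21, 17]

Place pivot at position 5: [17, 6, 1, 5, 8, 17, 18, 21, 30]
Pivot position: 5

After partitioning with pivot 17, the array becomes [17, 6, 1, 5, 8, 17, 18, 21, 30]. The pivot is placed at index 5. All elements to the left of the pivot are <= 17, and all elements to the right are > 17.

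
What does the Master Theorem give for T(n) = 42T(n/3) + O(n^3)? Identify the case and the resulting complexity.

Master Theorem for T(n) = 42T(n/3) + O(n^3):

a = 42, b = 3, c = 3
log_b(a) = log_3(42) = 3.4022

Case 1: c = 3 < log_3(42) = 3.4022
T(n) = O(n^(log_3 42))

For T(n) = 42T(n/3) + O(n^3): log_3(42) = 3.4022. This is Case 1 of the Master Theorem (c < log_b(a), work dominated by leaves), giving O(n^(log_3 42)).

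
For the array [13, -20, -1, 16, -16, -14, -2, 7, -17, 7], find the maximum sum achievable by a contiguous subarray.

Using Kadane's algorithm on [13, -20, -1, 16, -16, -14, -2, 7, -17, 7]:

Scanning through the array:
Position 1 (value -20): max_ending_here = -7, max_so_far = 13
Position 2 (value -1): max_ending_here = -1, max_so_far = 13
Position 3 (value 16): max_ending_here = 16, max_so_far = 16
Position 4 (value -16): max_ending_here = 0, max_so_far = 16
Position 5 (value -14): max_ending_here = -14, max_so_far = 16
Position 6 (value -2): max_ending_here = -2, max_so_far = 16
Position 7 (value 7): max_ending_here = 7, max_so_far = 16
Position 8 (value -17): max_ending_here = -10, max_so_far = 16
Position 9 (value 7): max_ending_here = 7, max_so_far = 16

Maximum subarray: [16]
Maximum sum: 16

The maximum subarray is [16] with sum 16. This subarray runs from index 3 to index 3.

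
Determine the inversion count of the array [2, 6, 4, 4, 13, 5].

Finding inversions in [2, 6, 4, 4, 13, 5]:

(1, 2): arr[1]=6 > arr[2]=4
(1, 3): arr[1]=6 > arr[3]=4
(1, 5): arr[1]=6 > arr[5]=5
(4, 5): arr[4]=13 > arr[5]=5

Total inversions: 4

The array has 4 inversion(s): (1,2), (1,3), (1,5), (4,5). Each pair (i,j) satisfies i < j and arr[i] > arr[j].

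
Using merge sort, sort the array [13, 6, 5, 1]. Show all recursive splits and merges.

Merge sort trace:

Split: [13, 6, 5, 1] -> [13, 6] and [5, 1]
  Split: [13, 6] -> [13] and [6]
  Merge: [13] + [6] -> [6, 13]
  Split: [5, 1] -> [5] and [1]
  Merge: [5] + [1] -> [1, 5]
Merge: [6, 13] + [1, 5] -> [1, 5, 6, 13]

Final sorted array: [1, 5, 6, 13]

The merge sort proceeds by recursively splitting the array and merging sorted halves.
After all merges, the sorted array is [1, 5, 6, 13].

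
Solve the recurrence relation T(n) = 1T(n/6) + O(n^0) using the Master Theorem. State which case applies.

Master Theorem for T(n) = 1T(n/6) + O(n^0):

a = 1, b = 6, c = 0
log_b(a) = log_6(1) = 0.0000

Case 2: c = 0 = log_6(1) = 0.0000
T(n) = O(n^0 log n) = O(log n)

For T(n) = 1T(n/6) + O(n^0): log_6(1) = 0.0000. This is Case 2 of the Master Theorem (c = log_b(a), equal work at all levels), giving O(log n).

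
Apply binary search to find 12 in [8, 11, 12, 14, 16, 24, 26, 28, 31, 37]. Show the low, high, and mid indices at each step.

Binary search for 12 in [8, 11, 12, 14, 16, 24, 26, 28, 31, 37]:

lo=0, hi=9, mid=4, arr[mid]=16 -> 16 > 12, search left half
lo=0, hi=3, mid=1, arr[mid]=11 -> 11 < 12, search right half
lo=2, hi=3, mid=2, arr[mid]=12 -> Found target at index 2!

Binary search finds 12 at index 2 after 3 comparisons. The search repeatedly halves the search space by comparing with the middle element.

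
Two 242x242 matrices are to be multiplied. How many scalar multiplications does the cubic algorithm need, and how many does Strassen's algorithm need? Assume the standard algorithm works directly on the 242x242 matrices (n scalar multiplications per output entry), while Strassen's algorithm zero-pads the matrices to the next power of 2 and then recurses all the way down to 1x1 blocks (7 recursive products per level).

Matrix multiplication for 242x242 matrices:

Strassen's algorithm requires power-of-2 dimensions. Pad 242x242 to 256x256 (next power of 2).

Standard algorithm: 242^3 = 14172488 multiplications
Strassen's algorithm: 7^(log2(256)) = 7^8 = 5764801 multiplications
Savings: 14172488 - 5764801 = 8407687 multiplications

Standard: 14172488 multiplications (242^3). Strassen: 5764801 multiplications (7^8, after padding to 256x256). Strassen reduces 8 recursive multiplications to 7 at each level.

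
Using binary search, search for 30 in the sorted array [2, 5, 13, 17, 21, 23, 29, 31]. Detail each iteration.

Binary search for 30 in [2, 5, 13, 17, 21, 23, 29, 31]:

lo=0, hi=7, mid=3, arr[mid]=17 -> 17 < 30, search right half
lo=4, hi=7, mid=5, arr[mid]=23 -> 23 < 30, search right half
lo=6, hi=7, mid=6, arr[mid]=29 -> 29 < 30, search right half
lo=7, hi=7, mid=7, arr[mid]=31 -> 31 > 30, search left half
lo=7 > hi=6, target 30 not found

Binary search determines that 30 is not in the array after 4 comparisons. The search space was exhausted without finding the target.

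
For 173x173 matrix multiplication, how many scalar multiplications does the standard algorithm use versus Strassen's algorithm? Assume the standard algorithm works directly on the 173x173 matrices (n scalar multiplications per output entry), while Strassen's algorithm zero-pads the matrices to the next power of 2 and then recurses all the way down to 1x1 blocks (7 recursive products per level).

Matrix multiplication for 173x173 matrices:

Strassen's algorithm requires power-of-2 dimensions. Pad 173x173 to 256x256 (next power of 2).

Standard algorithm: 173^3 = 5177717 multiplications
Strassen's algorithm: 7^(log2(256)) = 7^8 = 5764801 multiplications
Difference: 5177717 - 5764801 = -587084 (Strassen uses MORE here due to padding overhead — for small or just-over-power-of-2 n, padding can outweigh the per-level savings)

Standard: 5177717 multiplications (173^3). Strassen: 5764801 multiplications (7^8, after padding to 256x256). Strassen reduces 8 recursive multiplications to 7 at each level.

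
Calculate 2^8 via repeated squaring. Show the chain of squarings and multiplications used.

Computing 2^8 by squaring (build up from 2^1; each line after the first costs one multiplication):

2^1 = 2
2^2 = (2^1)^2 = 2^2 = 4
2^4 = (2^2)^2 = 4^2 = 16
2^8 = (2^4)^2 = 16^2 = 256

Result: 256
Multiplications needed: 3 (3 lines after 2^1)

2^8 = 256. Using exponentiation by squaring, this requires 3 multiplications. The key idea: if the exponent is even, square the half-power; if odd, multiply by the base once.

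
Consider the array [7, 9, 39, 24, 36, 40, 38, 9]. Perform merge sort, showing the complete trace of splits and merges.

Merge sort trace:

Split: [7, 9, 39, 24, 36, 40, 38, 9] -> [7, 9, 39, 24] and [36, 40, 38, 9]
  Split: [7, 9, 39, 24] -> [7, 9] and [39, 24]
    Split: [7, 9] -> [7] and [9]
    Merge: [7] + [9] -> [7, 9]
    Split: [39, 24] -> [39] and [24]
    Merge: [39] + [24] -> [24, 39]
  Merge: [7, 9] + [24, 39] -> [7, 9, 24, 39]
  Split: [36, 40, 38, 9] -> [36, 40] and [38, 9]
    Split: [36, 40] -> [36] and [40]
    Merge: [36] + [40] -> [36, 40]
    Split: [38, 9] -> [38] and [9]
    Merge: [38] + [9] -> [9, 38]
  Merge: [36, 40] + [9, 38] -> [9, 36, 38, 40]
Merge: [7, 9, 24, 39] + [9, 36, 38, 40] -> [7, 9, 9, 24, 36, 38, 39, 40]

Final sorted array: [7, 9, 9, 24, 36, 38, 39, 40]

The merge sort proceeds by recursively splitting the array and merging sorted halves.
After all merges, the sorted array is [7, 9, 9, 24, 36, 38, 39, 40].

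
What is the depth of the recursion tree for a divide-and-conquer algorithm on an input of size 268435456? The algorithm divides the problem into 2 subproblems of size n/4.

For divide and conquer with division factor 4:

Problem sizes at each level:
Level 0: 268435456
Level 1: 67108864
Level 2: 16777216
Level 3: 4194304
Level 4: 1048576
Level 5: 262144
Level 6: 65536
Level 7: 16384
Level 8: 4096
Level 9: 1024
Level 10: 256
Level 11: 64
Level 12: 16
Level 13: 4
Level 14: 1

The root is level 0 and the size-1 base case is level 14 (the tree spans levels 0 through 14, i.e. 15 levels counting the root), so the depth is the number of divisions: log_4(268435456) = 14

The recursion tree depth is log_4(268435456) = 14. At each level, the problem size is divided by 4, so it takes 14 divisions to reduce to a base case of size 1. The algorithm makes 2 recursive calls at each level.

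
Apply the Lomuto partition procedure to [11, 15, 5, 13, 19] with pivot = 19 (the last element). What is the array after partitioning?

Lomuto partition with pivot = 19:

Initial array: [11, 15, 5, 13, 19]

arr[0]=11 <= 19: swap with position 0, array becomes [11, 15, 5, 13, 19]
arr[1]=15 <= 19: swap with position 1, array becomes [11, 15, 5, 13, 19]
arr[2]=5 <= 19: swap with position 2, array becomes [11, 15, 5, 13, 19]
arr[3]=13 <= 19: swap with position 3, array becomes [11, 15, 5, 13, 19]

Place pivot at position 4: [11, 15, 5, 13, 19]
Pivot position: 4

After partitioning with pivot 19, the array becomes [11, 15, 5, 13, 19]. The pivot is placed at index 4. All elements to the left of the pivot are <= 19, and all elements to the right are > 19.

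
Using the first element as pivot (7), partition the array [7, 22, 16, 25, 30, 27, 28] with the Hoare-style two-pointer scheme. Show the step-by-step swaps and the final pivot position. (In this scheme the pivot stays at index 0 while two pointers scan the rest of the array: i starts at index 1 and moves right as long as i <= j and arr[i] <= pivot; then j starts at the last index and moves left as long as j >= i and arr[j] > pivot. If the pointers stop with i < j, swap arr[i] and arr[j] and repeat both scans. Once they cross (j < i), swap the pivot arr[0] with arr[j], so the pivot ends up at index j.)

Hoare-style two-pointer partition with pivot = 7:

Initial array: [7, 22, 16, 25, 30, 27, 28]

Pointers start at i = 1, j = 6.
i ends at 1, j ends at 0: the pointers have crossed (j < i), so scanning stops.

j = 0, so swapping arr[0] with arr[j] leaves the pivot at position 0: [7, 22, 16, 25, 30, 27, 28]
Pivot position: 0

After partitioning with pivot 7, the array becomes [7, 22, 16, 25, 30, 27, 28]. The pivot is placed at index 0. All elements to the left of the pivot are <= 7, and all elements to the right are > 7.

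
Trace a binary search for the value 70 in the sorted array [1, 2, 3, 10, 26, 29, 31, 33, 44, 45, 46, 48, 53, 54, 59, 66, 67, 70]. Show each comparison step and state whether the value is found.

Binary search for 70 in [1, 2, 3, 10, 26, 29, 31, 33, 44, 45, 46, 48, 53, 54, 59, 66, 67, 70]:

lo=0, hi=17, mid=8, arr[mid]=44 -> 44 < 70, search right half
lo=9, hi=17, mid=13, arr[mid]=54 -> 54 < 70, search right half
lo=14, hi=17, mid=15, arr[mid]=66 -> 66 < 70, search right half
lo=16, hi=17, mid=16, arr[mid]=67 -> 67 < 70, search right half
lo=17, hi=17, mid=17, arr[mid]=70 -> Found target at index 17!

Binary search finds 70 at index 17 after 5 comparisons. The search repeatedly halves the search space by comparing with the middle element.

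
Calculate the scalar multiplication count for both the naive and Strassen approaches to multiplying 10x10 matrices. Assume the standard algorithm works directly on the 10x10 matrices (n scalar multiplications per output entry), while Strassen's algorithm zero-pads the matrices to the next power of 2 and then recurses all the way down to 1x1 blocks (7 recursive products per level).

Matrix multiplication for 10x10 matrices:

Strassen's algorithm requires power-of-2 dimensions. Pad 10x10 to 16x16 (next power of 2).

Standard algorithm: 10^3 = 1000 multiplications
Strassen's algorithm: 7^(log2(16)) = 7^4 = 2401 multiplications
Difference: 1000 - 2401 = -1401 (Strassen uses MORE here due to padding overhead — for small or just-over-power-of-2 n, padding can outweigh the per-level savings)

Standard: 1000 multiplications (10^3). Strassen: 2401 multiplications (7^4, after padding to 16x16). Strassen reduces 8 recursive multiplications to 7 at each level.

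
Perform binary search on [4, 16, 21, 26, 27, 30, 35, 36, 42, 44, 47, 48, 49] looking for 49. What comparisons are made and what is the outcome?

Binary search for 49 in [4, 16, 21, 26, 27, 30, 35, 36, 42, 44, 47, 48, 49]:

lo=0, hi=12, mid=6, arr[mid]=35 -> 35 < 49, search right half
lo=7, hi=12, mid=9, arr[mid]=44 -> 44 < 49, search right half
lo=10, hi=12, mid=11, arr[mid]=48 -> 48 < 49, search right half
lo=12, hi=12, mid=12, arr[mid]=49 -> Found target at index 12!

Binary search finds 49 at index 12 after 4 comparisons. The search repeatedly halves the search space by comparing with the middle element.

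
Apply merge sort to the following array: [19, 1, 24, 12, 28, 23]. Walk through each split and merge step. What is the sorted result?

Merge sort trace:

Split: [19, 1, 24, 12, 28, 23] -> [19, 1, 24] and [12, 28, 23]
  Split: [19, 1, 24] -> [19] and [1, 24]
    Split: [1, 24] -> [1] and [24]
    Merge: [1] + [24] -> [1, 24]
  Merge: [19] + [1, 24] -> [1, 19, 24]
  Split: [12, 28, 23] -> [12] and [28, 23]
    Split: [28, 23] -> [28] and [23]
    Merge: [28] + [23] -> [23, 28]
  Merge: [12] + [23, 28] -> [12, 23, 28]
Merge: [1, 19, 24] + [12, 23, 28] -> [1, 12, 19, 23, 24, 28]

Final sorted array: [1, 12, 19, 23, 24, 28]

The merge sort proceeds by recursively splitting the array and merging sorted halves.
After all merges, the sorted array is [1, 12, 19, 23, 24, 28].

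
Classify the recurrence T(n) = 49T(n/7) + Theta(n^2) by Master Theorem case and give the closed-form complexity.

Master Theorem for T(n) = 49T(n/7) + O(n^2):

a = 49, b = 7, c = 2
log_b(a) = log_7(49) = 2.0000

Case 2: c = 2 = log_7(49) = 2.0000
T(n) = O(n^2 log n) = O(n^2 log n)

For T(n) = 49T(n/7) + O(n^2): log_7(49) = 2.0000. This is Case 2 of the Master Theorem (c = log_b(a), equal work at all levels), giving O(n^2 log n).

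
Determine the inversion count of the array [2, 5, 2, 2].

Finding inversions in [2, 5, 2, 2]:

(1, 2): arr[1]=5 > arr[2]=2
(1, 3): arr[1]=5 > arr[3]=2

Total inversions: 2

The array has 2 inversion(s): (1,2), (1,3). Each pair (i,j) satisfies i < j and arr[i] > arr[j].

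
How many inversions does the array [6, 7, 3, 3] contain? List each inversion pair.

Finding inversions in [6, 7, 3, 3]:

(0, 2): arr[0]=6 > arr[2]=3
(0, 3): arr[0]=6 > arr[3]=3
(1, 2): arr[1]=7 > arr[2]=3
(1, 3): arr[1]=7 > arr[3]=3

Total inversions: 4

The array has 4 inversion(s): (0,2), (0,3), (1,2), (1,3). Each pair (i,j) satisfies i < j and arr[i] > arr[j].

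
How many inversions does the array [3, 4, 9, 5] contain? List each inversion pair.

Finding inversions in [3, 4, 9, 5]:

(2, 3): arr[2]=9 > arr[3]=5

Total inversions: 1

The array has 1 inversion(s): (2,3). Each pair (i,j) satisfies i < j and arr[i] > arr[j].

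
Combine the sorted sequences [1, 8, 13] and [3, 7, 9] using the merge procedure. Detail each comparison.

Merging process:

Compare 1 vs 3: take 1 from left. Merged: [1]
Compare 8 vs 3: take 3 from right. Merged: [1, 3]
Compare 8 vs 7: take 7 from right. Merged: [1, 3, 7]
Compare 8 vs 9: take 8 from left. Merged: [1, 3, 7, 8]
Compare 13 vs 9: take 9 from right. Merged: [1, 3, 7, 8, 9]
Append remaining from left: [13]. Merged: [1, 3, 7, 8, 9, 13]

Final merged array: [1, 3, 7, 8, 9, 13]
Total comparisons: 5

The merged array is [1, 3, 7, 8, 9, 13], requiring 5 comparisons. The merge step runs in O(n) time where n is the total number of elements.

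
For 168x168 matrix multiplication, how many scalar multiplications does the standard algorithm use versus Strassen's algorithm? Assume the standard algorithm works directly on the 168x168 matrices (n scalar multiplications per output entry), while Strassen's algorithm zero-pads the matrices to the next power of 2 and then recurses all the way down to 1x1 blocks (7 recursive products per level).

Matrix multiplication for 168x168 matrices:

Strassen's algorithm requires power-of-2 dimensions. Pad 168x168 to 256x256 (next power of 2).

Standard algorithm: 168^3 = 4741632 multiplications
Strassen's algorithm: 7^(log2(256)) = 7^8 = 5764801 multiplications
Difference: 4741632 - 5764801 = -1023169 (Strassen uses MORE here due to padding overhead — for small or just-over-power-of-2 n, padding can outweigh the per-level savings)

Standard: 4741632 multiplications (168^3). Strassen: 5764801 multiplications (7^8, after padding to 256x256). Strassen reduces 8 recursive multiplications to 7 at each level.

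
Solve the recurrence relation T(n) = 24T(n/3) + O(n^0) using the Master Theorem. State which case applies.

Master Theorem for T(n) = 24T(n/3) + O(n^0):

a = 24, b = 3, c = 0
log_b(a) = log_3(24) = 2.8928

Case 1: c = 0 < log_3(24) = 2.8928
T(n) = O(n^(log_3 24))

For T(n) = 24T(n/3) + O(n^0): log_3(24) = 2.8928. This is Case 1 of the Master Theorem (c < log_b(a), work dominated by leaves), giving O(n^(log_3 24)).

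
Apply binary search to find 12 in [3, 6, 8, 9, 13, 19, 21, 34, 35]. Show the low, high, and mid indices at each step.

Binary search for 12 in [3, 6, 8, 9, 13, 19, 21, 34, 35]:

lo=0, hi=8, mid=4, arr[mid]=13 -> 13 > 12, search left half
lo=0, hi=3, mid=1, arr[mid]=6 -> 6 < 12, search right half
lo=2, hi=3, mid=2, arr[mid]=8 -> 8 < 12, search right half
lo=3, hi=3, mid=3, arr[mid]=9 -> 9 < 12, search right half
lo=4 > hi=3, target 12 not found

Binary search determines that 12 is not in the array after 4 comparisons. The search space was exhausted without finding the target.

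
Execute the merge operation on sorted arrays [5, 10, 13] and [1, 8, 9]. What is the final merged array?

Merging process:

Compare 5 vs 1: take 1 from right. Merged: [1]
Compare 5 vs 8: take 5 from left. Merged: [1, 5]
Compare 10 vs 8: take 8 from right. Merged: [1, 5, 8]
Compare 10 vs 9: take 9 from right. Merged: [1, 5, 8, 9]
Append remaining from left: [10, 13]. Merged: [1, 5, 8, 9, 10, 13]

Final merged array: [1, 5, 8, 9, 10, 13]
Total comparisons: 4

The merged array is [1, 5, 8, 9, 10, 13], requiring 4 comparisons. The merge step runs in O(n) time where n is the total number of elements.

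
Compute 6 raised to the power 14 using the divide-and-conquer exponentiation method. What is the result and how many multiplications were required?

Computing 6^14 by squaring (build up from 6^1; each line after the first costs one multiplication):

6^1 = 6
6^2 = (6^1)^2 = 6^2 = 36
6^3 = 6 * 6^2 = 6 * 36 = 216
6^6 = (6^3)^2 = 216^2 = 46656
6^7 = 6 * 6^6 = 6 * 46656 = 279936
6^14 = (6^7)^2 = 279936^2 = 78364164096

Result: 78364164096
Multiplications needed: 5 (5 lines after 6^1)

6^14 = 78364164096. Using exponentiation by squaring, this requires 5 multiplications. The key idea: if the exponent is even, square the half-power; if odd, multiply by the base once.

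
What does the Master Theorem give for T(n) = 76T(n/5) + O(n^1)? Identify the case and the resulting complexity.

Master Theorem for T(n) = 76T(n/5) + O(n^1):

a = 76, b = 5, c = 1
log_b(a) = log_5(76) = 2.6908

Case 1: c = 1 < log_5(76) = 2.6908
T(n) = O(n^(log_5 76))

For T(n) = 76T(n/5) + O(n^1): log_5(76) = 2.6908. This is Case 1 of the Master Theorem (c < log_b(a), work dominated by leaves), giving O(n^(log_5 76)).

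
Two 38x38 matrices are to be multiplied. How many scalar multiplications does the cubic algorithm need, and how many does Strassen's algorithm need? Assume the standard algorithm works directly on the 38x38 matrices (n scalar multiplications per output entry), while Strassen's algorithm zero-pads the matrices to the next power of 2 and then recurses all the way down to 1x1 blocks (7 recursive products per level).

Matrix multiplication for 38x38 matrices:

Strassen's algorithm requires power-of-2 dimensions. Pad 38x38 to 64x64 (next power of 2).

Standard algorithm: 38^3 = 54872 multiplications
Strassen's algorithm: 7^(log2(64)) = 7^6 = 117649 multiplications
Difference: 54872 - 117649 = -62777 (Strassen uses MORE here due to padding overhead — for small or just-over-power-of-2 n, padding can outweigh the per-level savings)

Standard: 54872 multiplications (38^3). Strassen: 117649 multiplications (7^6, after padding to 64x64). Strassen reduces 8 recursive multiplications to 7 at each level.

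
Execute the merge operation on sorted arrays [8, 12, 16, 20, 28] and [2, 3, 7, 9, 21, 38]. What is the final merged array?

Merging process:

Compare 8 vs 2: take 2 from right. Merged: [2]
Compare 8 vs 3: take 3 from right. Merged: [2, 3]
Compare 8 vs 7: take 7 from right. Merged: [2, 3, 7]
Compare 8 vs 9: take 8 from left. Merged: [2, 3, 7, 8]
Compare 12 vs 9: take 9 from right. Merged: [2, 3, 7, 8, 9]
Compare 12 vs 21: take 12 from left. Merged: [2, 3, 7, 8, 9, 12]
Compare 16 vs 21: take 16 from left. Merged: [2, 3, 7, 8, 9, 12, 16]
Compare 20 vs 21: take 20 from left. Merged: [2, 3, 7, 8, 9, 12, 16, 20]
Compare 28 vs 21: take 21 from right. Merged: [2, 3, 7, 8, 9, 12, 16, 20, 21]
Compare 28 vs 38: take 28 from left. Merged: [2, 3, 7, 8, 9, 12, 16, 20, 21, 28]
Append remaining from right: [38]. Merged: [2, 3, 7, 8, 9, 12, 16, 20, 21, 28, 38]

Final merged array: [2, 3, 7, 8, 9, 12, 16, 20, 21, 28, 38]
Total comparisons: 10

The merged array is [2, 3, 7, 8, 9, 12, 16, 20, 21, 28, 38], requiring 10 comparisons. The merge step runs in O(n) time where n is the total number of elements.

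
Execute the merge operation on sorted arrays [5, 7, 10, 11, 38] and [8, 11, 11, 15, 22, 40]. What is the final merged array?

Merging process:

Compare 5 vs 8: take 5 from left. Merged: [5]
Compare 7 vs 8: take 7 from left. Merged: [5, 7]
Compare 10 vs 8: take 8 from right. Merged: [5, 7, 8]
Compare 10 vs 11: take 10 from left. Merged: [5, 7, 8, 10]
Compare 11 vs 11: take 11 from left. Merged: [5, 7, 8, 10, 11]
Compare 38 vs 11: take 11 from right. Merged: [5, 7, 8, 10, 11, 11]
Compare 38 vs 11: take 11 from right. Merged: [5, 7, 8, 10, 11, 11, 11]
Compare 38 vs 15: take 15 from right. Merged: [5, 7, 8, 10, 11, 11, 11, 15]
Compare 38 vs 22: take 22 from right. Merged: [5, 7, 8, 10, 11, 11, 11, 15, 22]
Compare 38 vs 40: take 38 from left. Merged: [5, 7, 8, 10, 11, 11, 11, 15, 22, 38]
Append remaining from right: [40]. Merged: [5, 7, 8, 10, 11, 11, 11, 15, 22, 38, 40]

Final merged array: [5, 7, 8, 10, 11, 11, 11, 15, 22, 38, 40]
Total comparisons: 10

The merged array is [5, 7, 8, 10, 11, 11, 11, 15, 22, 38, 40], requiring 10 comparisons. The merge step runs in O(n) time where n is the total number of elements.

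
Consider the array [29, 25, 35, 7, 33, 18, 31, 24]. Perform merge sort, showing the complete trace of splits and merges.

Merge sort trace:

Split: [29, 25, 35, 7, 33, 18, 31, 24] -> [29, 25, 35, 7] and [33, 18, 31, 24]
  Split: [29, 25, 35, 7] -> [29, 25] and [35, 7]
    Split: [29, 25] -> [29] and [25]
    Merge: [29] + [25] -> [25, 29]
    Split: [35, 7] -> [35] and [7]
    Merge: [35] + [7] -> [7, 35]
  Merge: [25, 29] + [7, 35] -> [7, 25, 29, 35]
  Split: [33, 18, 31, 24] -> [33, 18] and [31, 24]
    Split: [33, 18] -> [33] and [18]
    Merge: [33] + [18] -> [18, 33]
    Split: [31, 24] -> [31] and [24]
    Merge: [31] + [24] -> [24, 31]
  Merge: [18, 33] + [24, 31] -> [18, 24, 31, 33]
Merge: [7, 25, 29, 35] + [18, 24, 31, 33] -> [7, 18, 24, 25, 29, 31, 33, 35]

Final sorted array: [7, 18, 24, 25, 29, 31, 33, 35]

The merge sort proceeds by recursively splitting the array and merging sorted halves.
After all merges, the sorted array is [7, 18, 24, 25, 29, 31, 33, 35].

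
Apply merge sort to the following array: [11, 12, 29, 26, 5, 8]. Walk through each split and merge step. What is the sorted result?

Merge sort trace:

Split: [11, 12, 29, 26, 5, 8] -> [11, 12, 29] and [26, 5, 8]
  Split: [11, 12, 29] -> [11] and [12, 29]
    Split: [12, 29] -> [12] and [29]
    Merge: [12] + [29] -> [12, 29]
  Merge: [11] + [12, 29] -> [11, 12, 29]
  Split: [26, 5, 8] -> [26] and [5, 8]
    Split: [5, 8] -> [5] and [8]
    Merge: [5] + [8] -> [5, 8]
  Merge: [26] + [5, 8] -> [5, 8, 26]
Merge: [11, 12, 29] + [5, 8, 26] -> [5, 8, 11, 12, 26, 29]

Final sorted array: [5, 8, 11, 12, 26, 29]

The merge sort proceeds by recursively splitting the array and merging sorted halves.
After all merges, the sorted array is [5, 8, 11, 12, 26, 29].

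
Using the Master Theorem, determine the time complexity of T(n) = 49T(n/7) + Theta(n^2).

Master Theorem for T(n) = 49T(n/7) + O(n^2):

a = 49, b = 7, c = 2
log_b(a) = log_7(49) = 2.0000

Case 2: c = 2 = log_7(49) = 2.0000
T(n) = O(n^2 log n) = O(n^2 log n)

For T(n) = 49T(n/7) + O(n^2): log_7(49) = 2.0000. This is Case 2 of the Master Theorem (c = log_b(a), equal work at all levels), giving O(n^2 log n).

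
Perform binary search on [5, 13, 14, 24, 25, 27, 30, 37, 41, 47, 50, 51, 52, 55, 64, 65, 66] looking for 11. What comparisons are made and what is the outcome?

Binary search for 11 in [5, 13, 14, 24, 25, 27, 30, 37, 41, 47, 50, 51, 52, 55, 64, 65, 66]:

lo=0, hi=16, mid=8, arr[mid]=41 -> 41 > 11, search left half
lo=0, hi=7, mid=3, arr[mid]=24 -> 24 > 11, search left half
lo=0, hi=2, mid=1, arr[mid]=13 -> 13 > 11, search left half
lo=0, hi=0, mid=0, arr[mid]=5 -> 5 < 11, search right half
lo=1 > hi=0, target 11 not found

Binary search determines that 11 is not in the array after 4 comparisons. The search space was exhausted without finding the target.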